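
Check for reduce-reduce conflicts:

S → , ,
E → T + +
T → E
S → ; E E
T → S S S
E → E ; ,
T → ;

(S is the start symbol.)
Yes — I13: [S → ; E E .] vs [T → E .]

A reduce-reduce conflict occurs when an LR(0) state has two complete items [A → α .] and [B → β .] — both call for a reduction, and with no lookahead the parser cannot choose between them.

Augment with S' → S and build the canonical LR(0) collection (I0 = CLOSURE({[S' → . S]}), then GOTO on every symbol after a dot until no new states appear). It has 18 states:
  I0: { [S → . , ,], [S → . ; E E], [S' → . S] }  — shift
  I1: { [S → , . ,] }  — shift
  I2: { [E → . E ; ,], [E → . T + +], [S → . , ,], [S → . ; E E], [S → ; . E E], [T → . ;], [T → . E], [T → . S S S] }  — shift
  I3: { [S' → S .] }  — accept
  I4: { [E → . E ; ,], [E → . T + +], [S → . , ,], [S → . ; E E], [S → ; . E E], [T → . ;], [T → . E], [T → . S S S], [T → ; .] }  — shift, reduce
  I5: { [E → . E ; ,], [E → . T + +], [E → E . ; ,], [S → . , ,], [S → . ; E E], [S → ; E . E], [T → . ;], [T → . E], [T → . S S S], [T → E .] }  — shift, reduce
  I6: { [S → . , ,], [S → . ; E E], [T → S . S S] }  — shift
  I7: { [E → T . + +] }  — shift
  I8: { [E → T + . +] }  — shift
  I9: { [E → T + + .] }  — reduce
  I10: { [S → . , ,], [S → . ; E E], [T → S S . S] }  — shift
  I11: { [T → S S S .] }  — reduce
  I12: { [E → . E ; ,], [E → . T + +], [E → E ; . ,], [S → . , ,], [S → . ; E E], [S → ; . E E], [T → . ;], [T → . E], [T → . S S S], [T → ; .] }  — shift, reduce
  I13: { [E → E . ; ,], [S → ; E E .], [T → E .] }  — shift, 2 reduces
  I14: { [E → E ; . ,] }  — shift
  I15: { [E → E ; , .] }  — reduce
  I16: { [E → E ; , .], [S → , . ,] }  — shift, reduce
  I17: { [S → , , .] }  — reduce

I13 contains complete items [S → ; E E .], [T → E .] — reduce-reduce conflict.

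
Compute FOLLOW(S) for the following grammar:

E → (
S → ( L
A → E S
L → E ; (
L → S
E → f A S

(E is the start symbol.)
{ $, '(', ';' }

To compute FOLLOW(S), find every occurrence of S on a right-hand side N → α S β: add FIRST(β) \ {ε}, and if β is empty or nullable also add FOLLOW(N). Iterate to a fixed point.

In A → E S: S is at the end, add FOLLOW(A)
In L → S: S is at the end, add FOLLOW(L)
In E → f A S: S is at the end, add FOLLOW(E)

The FOLLOW sets referred to above (computed the same way, to a fixed point):
  FOLLOW(A) = { '(' }
  FOLLOW(L) = { $, '(', ';' }
  FOLLOW(E) = { $, '(', ';' }

Taking the union: FOLLOW(S) = { $, '(', ';' }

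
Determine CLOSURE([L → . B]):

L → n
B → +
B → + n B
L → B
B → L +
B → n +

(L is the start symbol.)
{ [B → . + n B], [B → . +], [B → . L +], [B → . n +], [L → . B], [L → . n] }

To compute CLOSURE, for each item [A → α.Bβ] where B is a non-terminal, add [B → .γ] for all productions B → γ; repeat for the newly added items until nothing changes.

Start with: [L → . B]
  [L → . B] has the dot before B: add [B → . +], [B → . + n B], [B → . L +], [B → . n +]
  [B → . L +] has the dot before L: add [L → . n]
No further items can be added.

CLOSURE = { [B → . + n B], [B → . +], [B → . L +], [B → . n +], [L → . B], [L → . n] }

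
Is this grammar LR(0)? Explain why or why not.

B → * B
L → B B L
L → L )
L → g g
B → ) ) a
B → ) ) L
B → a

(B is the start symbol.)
No. Shift-reduce conflict between [B → ) ) L .] and [L → L . )]

Augment with B' → B and build the canonical LR(0) collection (I0 = CLOSURE({[B' → . B]}), then GOTO on every symbol after a dot until no new states appear). It has 15 states:
  I0: { [B → . ) ) L], [B → . ) ) a], [B → . * B], [B → . a], [B' → . B] }  — shift
  I1: { [B → ) . ) L], [B → ) . ) a] }  — shift
  I2: { [B → * . B], [B → . ) ) L], [B → . ) ) a], [B → . * B], [B → . a] }  — shift
  I3: { [B' → B .] }  — accept
  I4: { [B → a .] }  — reduce
  I5: { [B → * B .] }  — reduce
  I6: { [B → ) ) . L], [B → ) ) . a], [B → . ) ) L], [B → . ) ) a], [B → . * B], [B → . a], [L → . B B L], [L → . L )], [L → . g g] }  — shift
  I7: { [B → . ) ) L], [B → . ) ) a], [B → . * B], [B → . a], [L → B . B L] }  — shift
  I8: { [B → ) ) L .], [L → L . )] }  — shift, reduce
  I9: { [B → ) ) a .], [B → a .] }  — 2 reduces
  I10: { [L → g . g] }  — shift
  I11: { [L → g g .] }  — reduce
  I12: { [L → L ) .] }  — reduce
  I13: { [B → . ) ) L], [B → . ) ) a], [B → . * B], [B → . a], [L → . B B L], [L → . L )], [L → . g g], [L → B B . L] }  — shift
  I14: { [L → B B L .], [L → L . )] }  — shift, reduce

Conflict in state I8:
  Shift-reduce conflict between [B → ) ) L .] and [L → L . )]
So the grammar is NOT LR(0).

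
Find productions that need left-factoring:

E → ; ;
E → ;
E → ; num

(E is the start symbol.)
Yes, E has productions with common prefix ';'

Left-factoring is needed when two productions for the same non-terminal
share a common prefix on the right-hand side.

Productions for E:
  E → ; ;
  E → ;
  E → ; num

Found common prefix ';' in productions for E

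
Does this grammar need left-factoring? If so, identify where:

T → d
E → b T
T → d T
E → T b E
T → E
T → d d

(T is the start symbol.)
Left-factoring is needed when two productions for the same non-terminal
share a common prefix on the right-hand side.

Productions for T:
  T → d
  T → d T
  T → E
  T → d d
Productions for E:
  E → b T
  E → T b E

Found common prefix 'd' in productions for T

Answer: Yes, T has productions with common prefix 'd'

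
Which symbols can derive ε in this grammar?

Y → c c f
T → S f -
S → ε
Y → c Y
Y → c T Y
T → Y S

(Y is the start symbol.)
A non-terminal is nullable if it can derive ε (the empty string): either it has an ε-production, or it has a production whose right-hand side consists entirely of nullable non-terminals.

ε-productions: S → ε
So S is immediately nullable.
No further non-terminal can be added: every production for the remaining non-terminals contains a terminal or a non-nullable non-terminal.
Nullable = { 'S' }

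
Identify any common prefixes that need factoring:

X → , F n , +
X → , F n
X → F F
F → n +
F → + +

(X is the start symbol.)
Yes, X has productions with common prefix ', F n'

Left-factoring is needed when two productions for the same non-terminal
share a common prefix on the right-hand side.

Productions for X:
  X → , F n , +
  X → , F n
  X → F F
Productions for F:
  F → n +
  F → + +

Found common prefix ', F n' in productions for X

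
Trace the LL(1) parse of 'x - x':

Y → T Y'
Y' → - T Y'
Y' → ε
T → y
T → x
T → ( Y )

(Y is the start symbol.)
LL(1) parsing maintains a stack (initially the start symbol over $) and the input. At each step: if the stack top is a terminal, match it against the current input token; if it is a non-terminal N, replace it with the RHS of M[N, lookahead] (the unique production whose predict set contains the lookahead).

Stack is shown with the top on the left.

Stack     Input    Action
-------------------------
Y $       x - x $  output Y → T Y'
T Y' $    x - x $  output T → x
x Y' $    x - x $  match 'x'
Y' $      - x $    output Y' → - T Y'
- T Y' $  - x $    match '-'
T Y' $    x $      output T → x
x Y' $    x $      match 'x'
Y' $      $        output Y' → ε
$         $        accept

The string is accepted.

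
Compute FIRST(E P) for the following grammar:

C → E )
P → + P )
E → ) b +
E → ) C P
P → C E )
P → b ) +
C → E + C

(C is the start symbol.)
{ ')' }

FIRST sets of the non-terminals involved (from the grammar, by fixed-point iteration):
  FIRST(E) = { ')' }

To compute FIRST(E P), process the symbols left to right:
Symbol E is a non-terminal. Add FIRST(E) \ {ε} = { ')' }
E is not nullable (ε ∉ FIRST(E)), so stop here.
FIRST(E P) = { ')' }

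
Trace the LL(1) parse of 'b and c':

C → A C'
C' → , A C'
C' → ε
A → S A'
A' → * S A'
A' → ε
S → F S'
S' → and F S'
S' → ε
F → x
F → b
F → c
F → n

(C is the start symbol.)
LL(1) parsing maintains a stack (initially the start symbol over $) and the input. At each step: if the stack top is a terminal, match it against the current input token; if it is a non-terminal N, replace it with the RHS of M[N, lookahead] (the unique production whose predict set contains the lookahead).

Stack is shown with the top on the left.

Stack             Input      Action
-----------------------------------
C $               b and c $  output C → A C'
A C' $            b and c $  output A → S A'
S A' C' $         b and c $  output S → F S'
F S' A' C' $      b and c $  output F → b
b S' A' C' $      b and c $  match 'b'
S' A' C' $        and c $    output S' → and F S'
and F S' A' C' $  and c $    match 'and'
F S' A' C' $      c $        output F → c
c S' A' C' $      c $        match 'c'
S' A' C' $        $          output S' → ε
A' C' $           $          output A' → ε
C' $              $          output C' → ε
$                 $          accept

The string is accepted.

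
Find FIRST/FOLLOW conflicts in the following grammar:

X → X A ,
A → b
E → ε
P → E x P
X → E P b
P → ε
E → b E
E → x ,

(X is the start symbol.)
Yes. E → b E with FOLLOW(E) on { 'b' }; E → x ',' with FOLLOW(E) on { 'x' }; P → E x P with FOLLOW(P) on { 'b' }

Nullable non-terminals: E, P.
FIRST sets used below: FIRST(E) = { 'b', 'x', ε }

E: nullable alternative(s) E → ε; FOLLOW(E) = { 'b', 'x' }
  E → ε: FIRST \ {ε} = { } — this is the only nullable alternative, skip
  E → b E: FIRST \ {ε} = { 'b' } — overlaps FOLLOW(E) on { 'b' }: CONFLICT
  E → x ,: FIRST \ {ε} = { 'x' } — overlaps FOLLOW(E) on { 'x' }: CONFLICT

P: nullable alternative(s) P → ε; FOLLOW(P) = { 'b' }
  P → E x P: FIRST \ {ε} = { 'b', 'x' } — overlaps FOLLOW(P) on { 'b' }: CONFLICT
  P → ε: FIRST \ {ε} = { } — this is the only nullable alternative, skip

A, X have no nullable alternative, so no FIRST/FOLLOW check is needed there.

So the grammar has 3 FIRST/FOLLOW conflicts (marked CONFLICT above).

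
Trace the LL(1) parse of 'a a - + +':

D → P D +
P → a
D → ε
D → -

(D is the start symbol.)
LL(1) parsing maintains a stack (initially the start symbol over $) and the input. At each step: if the stack top is a terminal, match it against the current input token; if it is a non-terminal N, replace it with the RHS of M[N, lookahead] (the unique production whose predict set contains the lookahead).

Stack is shown with the top on the left.

Stack      Input        Action
------------------------------
D $        a a - + + $  output D → P D +
P D + $    a a - + + $  output P → a
a D + $    a a - + + $  match 'a'
D + $      a - + + $    output D → P D +
P D + + $  a - + + $    output P → a
a D + + $  a - + + $    match 'a'
D + + $    - + + $      output D → -
- + + $    - + + $      match '-'
+ + $      + + $        match '+'
+ $        + $          match '+'
$          $            accept

The string is accepted.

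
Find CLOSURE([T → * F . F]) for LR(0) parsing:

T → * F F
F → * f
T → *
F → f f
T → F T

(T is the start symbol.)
To compute CLOSURE, for each item [A → α.Bβ] where B is a non-terminal, add [B → .γ] for all productions B → γ; repeat for the newly added items until nothing changes.

Start with: [T → * F . F]
  [T → * F . F] has the dot before F: add [F → . * f], [F → . f f]
No further items can be added.

CLOSURE = { [F → . * f], [F → . f f], [T → * F . F] }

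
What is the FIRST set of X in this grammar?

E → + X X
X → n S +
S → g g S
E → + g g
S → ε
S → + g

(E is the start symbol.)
{ 'n' }

From X → n S +:
  - n is a terminal: add 'n' and stop

Collecting: FIRST(X) = { 'n' }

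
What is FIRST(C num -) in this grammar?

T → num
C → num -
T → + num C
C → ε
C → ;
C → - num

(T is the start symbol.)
{ '-', ';', 'num' }

FIRST sets of the non-terminals involved (from the grammar, by fixed-point iteration):
  FIRST(C) = { '-', ';', 'num', ε }

To compute FIRST(C num -), process the symbols left to right:
Symbol C is a non-terminal. Add FIRST(C) \ {ε} = { '-', ';', 'num' }
C is nullable (ε ∈ FIRST(C)), continue to the next symbol.
Symbol num is a terminal. Add 'num' and stop.
FIRST(C num -) = { '-', ';', 'num' }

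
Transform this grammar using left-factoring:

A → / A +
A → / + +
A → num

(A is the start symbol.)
A → / A'
A' → A +
A' → + +
A → num

Left-factoring transforms A → αβ₁ | αβ₂ into A → αA' and A' → β₁ | β₂
(α is the longest common prefix among the alternatives). Repeat until
no nonterminal has two alternatives with a common prefix.

Round 1: A has alternatives sharing prefix '/'. Introduce A': A → / A'
  Add: A' → A +
  Add: A' → + +

No remaining common prefixes — done.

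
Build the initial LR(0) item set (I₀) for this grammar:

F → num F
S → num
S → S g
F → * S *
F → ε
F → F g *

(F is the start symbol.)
{ [F → . * S *], [F → . F g *], [F → . num F], [F → .], [F' → . F] }

First, augment the grammar with F' → F
I₀ = CLOSURE({ [F' → . F] }):
  [F' → . F] has the dot before F: add [F → . num F], [F → . * S *], [F → .], [F → . F g *]
No further items can be added.

I₀ = { [F → . * S *], [F → . F g *], [F → . num F], [F → .], [F' → . F] }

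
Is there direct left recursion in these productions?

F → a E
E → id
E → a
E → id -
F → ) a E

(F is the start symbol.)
Direct left recursion occurs when N → N α for some non-terminal N (the right-hand side begins with the left-hand side itself).

F → a E: starts with a
E → id: starts with id
E → a: starts with a
E → id -: starts with id
F → ) a E: starts with ')'

No direct left recursion found.

Answer: No direct left recursion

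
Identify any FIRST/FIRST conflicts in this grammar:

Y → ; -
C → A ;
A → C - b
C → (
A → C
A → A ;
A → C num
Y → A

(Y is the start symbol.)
Yes. C → A ';' / C → '(' on { '(' }; A → C '-' b / A → C on { '(' }; A → C '-' b / A → A ';' on { '(' }; A → C '-' b / A → C num on { '(' }; A → C / A → A ';' on { '(' }; A → C / A → C num on { '(' }; A → A ';' / A → C num on { '(' }

A FIRST/FIRST conflict occurs when two productions N → α and N → β for the same non-terminal have FIRST(α) ∩ FIRST(β) ≠ ∅ (with ε ∈ FIRST of a nullable right-hand side, so two nullable alternatives also conflict).

FIRST sets of the non-terminals at (or reachable through a nullable prefix from) the front of some alternative:
  FIRST(A) = { '(' }
  FIRST(C) = { '(' }

Productions for Y:
  Y → ; -: FIRST = { ';' }
  Y → A: FIRST = { '(' }
Productions for C:
  C → A ;: FIRST = { '(' }
  C → (: FIRST = { '(' }
Productions for A:
  A → C - b: FIRST = { '(' }
  A → C: FIRST = { '(' }
  A → A ;: FIRST = { '(' }
  A → C num: FIRST = { '(' }

Conflict for C: C → A ; and C → (
  Overlap: { '(' }
Conflict for A: A → C - b and A → C
  Overlap: { '(' }
Conflict for A: A → C - b and A → A ;
  Overlap: { '(' }
Conflict for A: A → C - b and A → C num
  Overlap: { '(' }
Conflict for A: A → C and A → A ;
  Overlap: { '(' }
Conflict for A: A → C and A → C num
  Overlap: { '(' }
Conflict for A: A → A ; and A → C num
  Overlap: { '(' }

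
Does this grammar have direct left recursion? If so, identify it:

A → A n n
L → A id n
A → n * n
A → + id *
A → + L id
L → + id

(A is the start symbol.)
Direct left recursion occurs when N → N α for some non-terminal N (the right-hand side begins with the left-hand side itself).

A → A n n: LEFT RECURSIVE (starts with A)
L → A id n: starts with A
A → n * n: starts with n
A → + id *: starts with '+'
A → + L id: starts with '+'
L → + id: starts with '+'

The grammar has direct left recursion on: A.

Answer: Yes, A is left-recursive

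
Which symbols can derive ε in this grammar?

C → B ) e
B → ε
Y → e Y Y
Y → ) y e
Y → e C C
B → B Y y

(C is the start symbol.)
{ 'B' }

ε-productions: B → ε
So B is immediately nullable.
No further non-terminal can be added: every production for the remaining non-terminals contains a terminal or a non-nullable non-terminal.
Nullable = { 'B' }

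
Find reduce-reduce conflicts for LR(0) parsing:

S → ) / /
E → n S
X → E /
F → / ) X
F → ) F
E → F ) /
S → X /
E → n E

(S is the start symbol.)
No reduce-reduce conflicts

A reduce-reduce conflict occurs when an LR(0) state has two complete items [A → α .] and [B → β .] — both call for a reduction, and with no lookahead the parser cannot choose between them.

Augment with S' → S and build the canonical LR(0) collection (I0 = CLOSURE({[S' → . S]}), then GOTO on every symbol after a dot until no new states appear). It has 20 states:
  I0: { [E → . F ) /], [E → . n E], [E → . n S], [F → . ) F], [F → . / ) X], [S → . ) / /], [S → . X /], [S' → . S], [X → . E /] }  — shift
  I1: { [F → ) . F], [F → . ) F], [F → . / ) X], [S → ) . / /] }  — shift
  I2: { [F → / . ) X] }  — shift
  I3: { [X → E . /] }  — shift
  I4: { [E → F . ) /] }  — shift
  I5: { [S' → S .] }  — accept
  I6: { [S → X . /] }  — shift
  I7: { [E → . F ) /], [E → . n E], [E → . n S], [E → n . E], [E → n . S], [F → . ) F], [F → . / ) X], [S → . ) / /], [S → . X /], [X → . E /] }  — shift
  I8: { [E → n E .], [X → E . /] }  — shift, reduce
  I9: { [E → n S .] }  — reduce
  I10: { [X → E / .] }  — reduce
  I11: { [S → X / .] }  — reduce
  I12: { [E → F ) . /] }  — shift
  I13: { [E → F ) / .] }  — reduce
  I14: { [E → . F ) /], [E → . n E], [E → . n S], [F → . ) F], [F → . / ) X], [F → / ) . X], [X → . E /] }  — shift
  I15: { [F → ) . F], [F → . ) F], [F → . / ) X] }  — shift
  I16: { [F → / ) X .] }  — reduce
  I17: { [F → ) F .] }  — reduce
  I18: { [F → / . ) X], [S → ) / . /] }  — shift
  I19: { [S → ) / / .] }  — reduce

No state contains more than one complete item.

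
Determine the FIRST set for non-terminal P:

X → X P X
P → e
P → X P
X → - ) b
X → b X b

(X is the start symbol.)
To compute FIRST(P), examine every production with P on the left-hand side, reading each right-hand side left to right until a non-nullable symbol is reached.

FIRST sets of the other non-terminals involved (by the same procedure, iterated to a fixed point):
  FIRST(X) = { '-', 'b' }

From P → e:
  - e is a terminal: add 'e' and stop
From P → X P:
  - X is a non-terminal: add FIRST(X) \ {ε} = { '-', 'b' }
    X is not nullable, so stop

Collecting: FIRST(P) = { '-', 'b', 'e' }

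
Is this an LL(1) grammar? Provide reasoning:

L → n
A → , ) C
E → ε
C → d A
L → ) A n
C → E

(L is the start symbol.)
Relevant sets:
  FIRST(E) = { ε }
  FOLLOW(C) = { 'n' }

For L:
  PREDICT(L → n) = { 'n' }
  PREDICT(L → ')' A n) = { ')' }
For C:
  PREDICT(C → d A) = { 'd' }
  PREDICT(C → E) = { 'n' }
A, E have a single production, so nothing to check there.

All predict sets are disjoint. The grammar IS LL(1).

Answer: Yes, the grammar is LL(1).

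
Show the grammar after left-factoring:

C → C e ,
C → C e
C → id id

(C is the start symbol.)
Left-factoring transforms A → αβ₁ | αβ₂ into A → αA' and A' → β₁ | β₂
(α is the longest common prefix among the alternatives). Repeat until
no nonterminal has two alternatives with a common prefix.

Round 1: C has alternatives sharing prefix 'C e'. Introduce C': C → C e C'
  Add: C' → ,
  Add: C' → ε

No remaining common prefixes — done.

Resulting grammar:
C → C e C'
C' → ,
C' → ε
C → id id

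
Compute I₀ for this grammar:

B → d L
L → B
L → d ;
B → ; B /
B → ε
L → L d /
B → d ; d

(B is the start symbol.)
First, augment the grammar with B' → B
I₀ = CLOSURE({ [B' → . B] }):
  [B' → . B] has the dot before B: add [B → . d L], [B → . ; B /], [B → .], [B → . d ; d]
No further items can be added.

I₀ = { [B → . ; B /], [B → . d ; d], [B → . d L], [B → .], [B' → . B] }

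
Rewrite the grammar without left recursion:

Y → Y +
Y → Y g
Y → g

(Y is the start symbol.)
Y → g Y'
Y' → + Y'
Y' → g Y'
Y' → ε

Y is directly left-recursive. The standard transformation for
  A → A α₁ | ... | A α_m | β₁ | ... | β_n
is
  A  → β₁ A' | ... | β_n A'
  A' → α₁ A' | ... | α_m A' | ε

Y → g becomes Y → g Y'
Y → Y + becomes Y' → + Y'
Y → Y g becomes Y' → g Y'
Add Y' → ε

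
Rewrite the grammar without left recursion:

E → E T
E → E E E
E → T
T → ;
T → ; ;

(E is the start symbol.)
E → T E'
E' → T E'
E' → E E E'
E' → ε
T → ;
T → ; ;

E is directly left-recursive. The standard transformation for
  A → A α₁ | ... | A α_m | β₁ | ... | β_n
is
  A  → β₁ A' | ... | β_n A'
  A' → α₁ A' | ... | α_m A' | ε

E → T becomes E → T E'
E → E T becomes E' → T E'
E → E E E becomes E' → E E E'
Add E' → ε

Productions for other non-terminals are unchanged:
  T → ;
  T → ; ;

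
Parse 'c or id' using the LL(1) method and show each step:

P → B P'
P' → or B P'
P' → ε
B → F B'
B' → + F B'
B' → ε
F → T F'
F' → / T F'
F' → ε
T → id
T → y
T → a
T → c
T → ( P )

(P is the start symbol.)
LL(1) parsing maintains a stack (initially the start symbol over $) and the input. At each step: if the stack top is a terminal, match it against the current input token; if it is a non-terminal N, replace it with the RHS of M[N, lookahead] (the unique production whose predict set contains the lookahead).

Stack is shown with the top on the left.

Stack          Input      Action
--------------------------------
P $            c or id $  output P → B P'
B P' $         c or id $  output B → F B'
F B' P' $      c or id $  output F → T F'
T F' B' P' $   c or id $  output T → c
c F' B' P' $   c or id $  match 'c'
F' B' P' $     or id $    output F' → ε
B' P' $        or id $    output B' → ε
P' $           or id $    output P' → or B P'
or B P' $      or id $    match 'or'
B P' $         id $       output B → F B'
F B' P' $      id $       output F → T F'
T F' B' P' $   id $       output T → id
id F' B' P' $  id $       match 'id'
F' B' P' $     $          output F' → ε
B' P' $        $          output B' → ε
P' $           $          output P' → ε
$              $          accept

The string is accepted.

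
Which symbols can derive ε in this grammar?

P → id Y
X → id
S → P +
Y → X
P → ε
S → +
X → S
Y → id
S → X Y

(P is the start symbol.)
{ 'P' }

A non-terminal is nullable if it can derive ε (the empty string): either it has an ε-production, or it has a production whose right-hand side consists entirely of nullable non-terminals.

ε-productions: P → ε
So P is immediately nullable.
No further non-terminal can be added: every production for the remaining non-terminals contains a terminal or a non-nullable non-terminal.
Nullable = { 'P' }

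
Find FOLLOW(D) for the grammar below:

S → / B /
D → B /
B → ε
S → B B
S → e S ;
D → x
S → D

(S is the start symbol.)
{ $, ';' }

To compute FOLLOW(D), find every occurrence of D on a right-hand side N → α D β: add FIRST(β) \ {ε}, and if β is empty or nullable also add FOLLOW(N). Iterate to a fixed point.

In S → D: D is at the end, add FOLLOW(S)

The FOLLOW sets referred to above (computed the same way, to a fixed point):
  FOLLOW(S) = { $, ';' }

Taking the union: FOLLOW(D) = { $, ';' }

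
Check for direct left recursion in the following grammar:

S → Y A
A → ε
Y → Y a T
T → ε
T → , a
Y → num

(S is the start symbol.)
Direct left recursion occurs when N → N α for some non-terminal N (the right-hand side begins with the left-hand side itself).

S → Y A: starts with Y
A → ε: starts with ε
Y → Y a T: LEFT RECURSIVE (starts with Y)
T → ε: starts with ε
T → , a: starts with ','
Y → num: starts with num

The grammar has direct left recursion on: Y.

Answer: Yes, Y is left-recursive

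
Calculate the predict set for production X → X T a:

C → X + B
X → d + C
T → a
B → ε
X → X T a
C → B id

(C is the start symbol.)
PREDICT(X → X T a) = (FIRST(RHS) \ {ε}) ∪ (FOLLOW(X) if ε ∈ FIRST(RHS), i.e. RHS ⇒* ε)
FIRST(X) = { 'd' }
FIRST(X T a) = { 'd' }
ε ∉ FIRST(X T a), so FOLLOW(X) is not added.
PREDICT(X → X T a) = { 'd' }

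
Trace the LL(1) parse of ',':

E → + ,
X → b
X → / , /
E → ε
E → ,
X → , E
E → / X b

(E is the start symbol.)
Stack is shown with the top on the left.

Stack  Input  Action
--------------------
E $    , $    output E → ,
, $    , $    match ','
$      $      accept

The string is accepted.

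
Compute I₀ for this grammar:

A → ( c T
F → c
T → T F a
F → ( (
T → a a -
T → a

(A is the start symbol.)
First, augment the grammar with A' → A
I₀ = CLOSURE({ [A' → . A] }):
  [A' → . A] has the dot before A: add [A → . ( c T]
No further items can be added.

I₀ = { [A → . ( c T], [A' → . A] }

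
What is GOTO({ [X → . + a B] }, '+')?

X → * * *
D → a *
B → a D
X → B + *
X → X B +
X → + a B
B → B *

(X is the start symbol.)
GOTO(I, '+') = CLOSURE({ [A → αX.β] : [A → α.Xβ] ∈ I, X = '+' })

Items with dot before '+', with the dot advanced:
  [X → . + a B] → [X → + . a B]
Closure adds nothing (no advanced item has the dot before a non-terminal).

GOTO = { [X → + . a B] }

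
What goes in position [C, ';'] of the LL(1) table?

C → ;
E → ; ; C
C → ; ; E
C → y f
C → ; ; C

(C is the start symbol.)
C → ;, C → ; ; E, C → ; ; C

To find M[C, ';'], we find productions for C where ';' is in the predict set (PREDICT(N → α) = (FIRST(α) \ {ε}) ∪ (FOLLOW(N) if α ⇒* ε)).

C → ;: PREDICT = { ';' }
  ';' is in predict set, so this production goes in M[C, ';']
C → ; ; E: PREDICT = { ';' }
  ';' is in predict set, so this production goes in M[C, ';']
C → y f: PREDICT = { 'y' }
C → ; ; C: PREDICT = { ';' }
  ';' is in predict set, so this production goes in M[C, ';']

M[C, ';'] = C → ;, C → ; ; E, C → ; ; C  (a multiply-defined cell — the grammar is not LL(1))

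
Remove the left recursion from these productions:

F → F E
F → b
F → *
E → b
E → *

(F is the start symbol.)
F is directly left-recursive. The standard transformation for
  A → A α₁ | ... | A α_m | β₁ | ... | β_n
is
  A  → β₁ A' | ... | β_n A'
  A' → α₁ A' | ... | α_m A' | ε

F → b becomes F → b F'
F → * becomes F → * F'
F → F E becomes F' → E F'
Add F' → ε

Productions for other non-terminals are unchanged:
  E → b
  E → *

Resulting grammar:
F → b F'
F → * F'
F' → E F'
F' → ε
E → b
E → *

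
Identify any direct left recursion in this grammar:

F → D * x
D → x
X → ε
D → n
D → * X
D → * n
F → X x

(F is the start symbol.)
No direct left recursion

F → D * x: starts with D
D → x: starts with x
X → ε: starts with ε
D → n: starts with n
D → * X: starts with '*'
D → * n: starts with '*'
F → X x: starts with X

No direct left recursion found.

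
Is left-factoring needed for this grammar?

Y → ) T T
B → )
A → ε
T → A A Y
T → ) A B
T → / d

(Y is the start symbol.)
No, left-factoring is not needed

Left-factoring is needed when two productions for the same non-terminal
share a common prefix on the right-hand side.

Productions for T:
  T → A A Y
  T → ) A B
  T → / d

No common prefixes found.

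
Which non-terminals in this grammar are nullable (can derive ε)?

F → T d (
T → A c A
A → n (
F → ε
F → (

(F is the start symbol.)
ε-productions: F → ε
So F is immediately nullable.
No further non-terminal can be added: every production for the remaining non-terminals contains a terminal or a non-nullable non-terminal.
Nullable = { 'F' }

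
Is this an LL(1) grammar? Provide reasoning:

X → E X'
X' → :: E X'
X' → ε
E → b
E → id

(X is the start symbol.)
Yes, the grammar is LL(1).

Relevant sets:
  FOLLOW(X') = { $ }

For X':
  PREDICT(X' → :: E X') = { '::' }
  PREDICT(X' → ε) = { $ }
For E:
  PREDICT(E → b) = { 'b' }
  PREDICT(E → id) = { 'id' }
X has a single production, so nothing to check there.

All predict sets are disjoint. The grammar IS LL(1).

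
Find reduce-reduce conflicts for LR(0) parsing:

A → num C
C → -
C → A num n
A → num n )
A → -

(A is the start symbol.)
Augment with A' → A and build the canonical LR(0) collection (I0 = CLOSURE({[A' → . A]}), then GOTO on every symbol after a dot until no new states appear). It has 11 states:
  I0: { [A → . -], [A → . num C], [A → . num n )], [A' → . A] }  — shift
  I1: { [A → - .] }  — reduce
  I2: { [A' → A .] }  — accept
  I3: { [A → . -], [A → . num C], [A → . num n )], [A → num . C], [A → num . n )], [C → . -], [C → . A num n] }  — shift
  I4: { [A → - .], [C → - .] }  — 2 reduces
  I5: { [C → A . num n] }  — shift
  I6: { [A → num C .] }  — reduce
  I7: { [A → num n . )] }  — shift
  I8: { [A → num n ) .] }  — reduce
  I9: { [C → A num . n] }  — shift
  I10: { [C → A num n .] }  — reduce

I4 contains complete items [A → - .], [C → - .] — reduce-reduce conflict.

Answer: Yes — I4: [A → - .] vs [C → - .]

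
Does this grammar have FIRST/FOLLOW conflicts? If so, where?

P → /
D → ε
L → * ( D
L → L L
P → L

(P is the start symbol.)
No FIRST/FOLLOW conflicts.

Nullable non-terminals: D.
D has a nullable alternative but only one production, so nothing to check.

L, P have no nullable alternative, so no FIRST/FOLLOW check is needed there.

No FIRST/FOLLOW conflicts found.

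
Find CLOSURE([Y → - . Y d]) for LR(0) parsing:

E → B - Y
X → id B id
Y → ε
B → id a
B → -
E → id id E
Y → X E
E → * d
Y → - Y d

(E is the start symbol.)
Start with: [Y → - . Y d]
  [Y → - . Y d] has the dot before Y: add [Y → .], [Y → . X E], [Y → . - Y d]
  [Y → . X E] has the dot before X: add [X → . id B id]
No further items can be added.

CLOSURE = { [X → . id B id], [Y → - . Y d], [Y → . - Y d], [Y → . X E], [Y → .] }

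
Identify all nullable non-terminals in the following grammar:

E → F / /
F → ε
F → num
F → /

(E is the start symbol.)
A non-terminal is nullable if it can derive ε (the empty string): either it has an ε-production, or it has a production whose right-hand side consists entirely of nullable non-terminals.

ε-productions: F → ε
So F is immediately nullable.
No further non-terminal can be added: every production for the remaining non-terminals contains a terminal or a non-nullable non-terminal.
Nullable = { 'F' }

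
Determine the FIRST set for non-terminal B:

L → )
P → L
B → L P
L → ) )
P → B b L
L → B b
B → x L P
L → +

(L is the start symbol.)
{ ')', '+', 'x' }

To compute FIRST(B), examine every production with B on the left-hand side, reading each right-hand side left to right until a non-nullable symbol is reached.

FIRST sets of the other non-terminals involved (by the same procedure, iterated to a fixed point):
  FIRST(L) = { ')', '+', 'x' }

From B → L P:
  - L is a non-terminal: add FIRST(L) \ {ε} = { ')', '+', 'x' }
    L is not nullable, so stop
From B → x L P:
  - x is a terminal: add 'x' and stop

Collecting: FIRST(B) = { ')', '+', 'x' }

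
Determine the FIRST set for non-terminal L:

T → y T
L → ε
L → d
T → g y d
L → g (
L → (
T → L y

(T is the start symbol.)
{ '(', 'd', 'g', ε }

To compute FIRST(L), examine every production with L on the left-hand side, reading each right-hand side left to right until a non-nullable symbol is reached.

From L → ε:
  - ε-production, so ε ∈ FIRST(L)
From L → d:
  - d is a terminal: add 'd' and stop
From L → g (:
  - g is a terminal: add 'g' and stop
From L → (:
  - '(' is a terminal: add '(' and stop

Collecting: FIRST(L) = { '(', 'd', 'g', ε }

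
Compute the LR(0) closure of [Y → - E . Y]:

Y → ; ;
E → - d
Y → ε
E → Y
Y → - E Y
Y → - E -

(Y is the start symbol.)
{ [Y → - E . Y], [Y → . - E -], [Y → . - E Y], [Y → . ; ;], [Y → .] }

To compute CLOSURE, for each item [A → α.Bβ] where B is a non-terminal, add [B → .γ] for all productions B → γ; repeat for the newly added items until nothing changes.

Start with: [Y → - E . Y]
  [Y → - E . Y] has the dot before Y: add [Y → . ; ;], [Y → .], [Y → . - E Y], [Y → . - E -]
No further items can be added.

CLOSURE = { [Y → - E . Y], [Y → . - E -], [Y → . - E Y], [Y → . ; ;], [Y → .] }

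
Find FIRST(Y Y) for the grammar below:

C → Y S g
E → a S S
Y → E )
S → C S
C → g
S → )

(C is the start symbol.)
FIRST sets of the non-terminals involved (from the grammar, by fixed-point iteration):
  FIRST(Y) = { 'a' }

To compute FIRST(Y Y), process the symbols left to right:
Symbol Y is a non-terminal. Add FIRST(Y) \ {ε} = { 'a' }
Y is not nullable (ε ∉ FIRST(Y)), so stop here.
FIRST(Y Y) = { 'a' }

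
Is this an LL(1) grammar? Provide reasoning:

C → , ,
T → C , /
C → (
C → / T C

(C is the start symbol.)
Yes, the grammar is LL(1).

A grammar is LL(1) if for each non-terminal N with multiple productions, the predict sets of those productions are pairwise disjoint, where PREDICT(N → α) = (FIRST(α) \ {ε}) ∪ (FOLLOW(N) if α ⇒* ε).

For C:
  PREDICT(C → ',' ',') = { ',' }
  PREDICT(C → '(') = { '(' }
  PREDICT(C → '/' T C) = { '/' }
T has a single production, so nothing to check there.

All predict sets are disjoint. The grammar IS LL(1).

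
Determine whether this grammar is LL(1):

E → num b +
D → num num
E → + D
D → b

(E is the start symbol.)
For E:
  PREDICT(E → num b '+') = { 'num' }
  PREDICT(E → '+' D) = { '+' }
For D:
  PREDICT(D → num num) = { 'num' }
  PREDICT(D → b) = { 'b' }

All predict sets are disjoint. The grammar IS LL(1).

Answer: Yes, the grammar is LL(1).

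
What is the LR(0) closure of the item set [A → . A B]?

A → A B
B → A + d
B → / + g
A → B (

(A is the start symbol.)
{ [A → . A B], [A → . B (], [B → . / + g], [B → . A + d] }

To compute CLOSURE, for each item [A → α.Bβ] where B is a non-terminal, add [B → .γ] for all productions B → γ; repeat for the newly added items until nothing changes.

Start with: [A → . A B]
  [A → . A B] has the dot before A: add [A → . B (]
  [A → . B (] has the dot before B: add [B → . A + d], [B → . / + g]
No further items can be added.

CLOSURE = { [A → . A B], [A → . B (], [B → . / + g], [B → . A + d] }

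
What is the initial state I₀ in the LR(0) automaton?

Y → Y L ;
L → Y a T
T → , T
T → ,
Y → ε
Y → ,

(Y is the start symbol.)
{ [Y → . ,], [Y → . Y L ;], [Y → .], [Y' → . Y] }

First, augment the grammar with Y' → Y
I₀ = CLOSURE({ [Y' → . Y] }):
  [Y' → . Y] has the dot before Y: add [Y → . Y L ;], [Y → .], [Y → . ,]
No further items can be added.

I₀ = { [Y → . ,], [Y → . Y L ;], [Y → .], [Y' → . Y] }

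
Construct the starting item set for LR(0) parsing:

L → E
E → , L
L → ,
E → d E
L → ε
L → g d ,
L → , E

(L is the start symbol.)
First, augment the grammar with L' → L
I₀ = CLOSURE({ [L' → . L] }):
  [L' → . L] has the dot before L: add [L → . E], [L → . ,], [L → .], [L → . g d ,], [L → . , E]
  [L → . E] has the dot before E: add [E → . , L], [E → . d E]
No further items can be added.

I₀ = { [E → . , L], [E → . d E], [L → . , E], [L → . ,], [L → . E], [L → . g d ,], [L → .], [L' → . L] }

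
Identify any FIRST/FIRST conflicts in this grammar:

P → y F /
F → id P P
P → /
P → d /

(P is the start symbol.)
No FIRST/FIRST conflicts.

A FIRST/FIRST conflict occurs when two productions N → α and N → β for the same non-terminal have FIRST(α) ∩ FIRST(β) ≠ ∅ (with ε ∈ FIRST of a nullable right-hand side, so two nullable alternatives also conflict).

Productions for P:
  P → y F /: FIRST = { 'y' }
  P → /: FIRST = { '/' }
  P → d /: FIRST = { 'd' }
F has only one production, so no FIRST/FIRST conflict is possible there.

All alternatives of each non-terminal have pairwise disjoint FIRST sets.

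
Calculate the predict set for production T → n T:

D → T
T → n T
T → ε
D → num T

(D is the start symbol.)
{ 'n' }

PREDICT(T → n T) = (FIRST(RHS) \ {ε}) ∪ (FOLLOW(T) if ε ∈ FIRST(RHS), i.e. RHS ⇒* ε)
FIRST(n T) = { 'n' }
ε ∉ FIRST(n T), so FOLLOW(T) is not added.
PREDICT(T → n T) = { 'n' }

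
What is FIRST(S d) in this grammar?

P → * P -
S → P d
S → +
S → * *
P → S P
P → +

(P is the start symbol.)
FIRST sets of the non-terminals involved (from the grammar, by fixed-point iteration):
  FIRST(S) = { '*', '+' }

To compute FIRST(S d), process the symbols left to right:
Symbol S is a non-terminal. Add FIRST(S) \ {ε} = { '*', '+' }
S is not nullable (ε ∉ FIRST(S)), so stop here.
FIRST(S d) = { '*', '+' }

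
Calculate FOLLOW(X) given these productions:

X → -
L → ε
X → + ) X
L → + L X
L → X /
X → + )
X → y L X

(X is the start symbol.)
{ $, '+', '-', '/', 'y' }

To compute FOLLOW(X), find every occurrence of X on a right-hand side N → α X β: add FIRST(β) \ {ε}, and if β is empty or nullable also add FOLLOW(N). Iterate to a fixed point.

X is the start symbol, so $ ∈ FOLLOW(X).
In X → + ) X: X is at the end; this adds FOLLOW(X) to itself — nothing new
In L → + L X: X is at the end, add FOLLOW(L)
In L → X /: X is followed by '/', add FIRST('/') \ {ε} = { '/' }
In X → y L X: X is at the end; this adds FOLLOW(X) to itself — nothing new

The FOLLOW sets referred to above (computed the same way, to a fixed point):
  FOLLOW(L) = { '+', '-', 'y' }

Taking the union: FOLLOW(X) = { $, '+', '-', '/', 'y' }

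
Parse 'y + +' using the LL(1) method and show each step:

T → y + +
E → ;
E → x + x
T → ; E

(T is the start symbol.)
LL(1) parsing maintains a stack (initially the start symbol over $) and the input. At each step: if the stack top is a terminal, match it against the current input token; if it is a non-terminal N, replace it with the RHS of M[N, lookahead] (the unique production whose predict set contains the lookahead).

Stack is shown with the top on the left.

Stack    Input    Action
------------------------
T $      y + + $  output T → y + +
y + + $  y + + $  match 'y'
+ + $    + + $    match '+'
+ $      + $      match '+'
$        $        accept

The string is accepted.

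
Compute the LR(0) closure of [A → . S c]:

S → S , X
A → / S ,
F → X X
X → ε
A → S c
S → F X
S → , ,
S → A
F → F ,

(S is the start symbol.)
{ [A → . / S ,], [A → . S c], [F → . F ,], [F → . X X], [S → . , ,], [S → . A], [S → . F X], [S → . S , X], [X → .] }

To compute CLOSURE, for each item [A → α.Bβ] where B is a non-terminal, add [B → .γ] for all productions B → γ; repeat for the newly added items until nothing changes.

Start with: [A → . S c]
  [A → . S c] has the dot before S: add [S → . S , X], [S → . F X], [S → . , ,], [S → . A]
  [S → . F X] has the dot before F: add [F → . X X], [F → . F ,]
  [S → . A] has the dot before A: add [A → . / S ,]
  [F → . X X] has the dot before X: add [X → .]
No further items can be added.

CLOSURE = { [A → . / S ,], [A → . S c], [F → . F ,], [F → . X X], [S → . , ,], [S → . A], [S → . F X], [S → . S , X], [X → .] }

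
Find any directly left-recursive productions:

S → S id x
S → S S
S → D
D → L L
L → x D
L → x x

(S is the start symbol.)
Yes, S is left-recursive

Direct left recursion occurs when N → N α for some non-terminal N (the right-hand side begins with the left-hand side itself).

S → S id x: LEFT RECURSIVE (starts with S)
S → S S: LEFT RECURSIVE (starts with S)
S → D: starts with D
D → L L: starts with L
L → x D: starts with x
L → x x: starts with x

The grammar has direct left recursion on: S.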